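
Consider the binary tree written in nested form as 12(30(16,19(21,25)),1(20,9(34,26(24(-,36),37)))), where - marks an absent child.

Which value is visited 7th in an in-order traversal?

In-order visits the left subtree, then the node, then the right subtree.
At 12: go left to 30.
  At 30: go left to 16.
    16 is a leaf — visit 16.
  Visit 30.
  At 30: go right to 19.
    At 19: go left to 21.
      21 is a leaf — visit 21.
    Visit 19.
    At 19: go right to 25.
      25 is a leaf — visit 25.
Visit 12.
At 12: go right to 1.
  At 1: go left to 20.
    20 is a leaf — visit 20.
  Visit 1.
  At 1: go right to 9.
    At 9: go left to 34.
      34 is a leaf — visit 34.
    Visit 9.
    At 9: go right to 26.
      At 26: go left to 24.
        At 24: no left child.
        Visit 24.
        At 24: go right to 36.
          36 is a leaf — visit 36.
      Visit 26.
      At 26: go right to 37.
        37 is a leaf — visit 37.
Full in-order sequence: 16, 30, 21, 19, 25, 12, 20, 1, 34, 9, 24, 36, 26, 37.

20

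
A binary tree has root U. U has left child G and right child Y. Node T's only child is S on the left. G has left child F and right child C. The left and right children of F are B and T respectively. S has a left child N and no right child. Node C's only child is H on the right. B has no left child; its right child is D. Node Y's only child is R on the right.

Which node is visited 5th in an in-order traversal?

In-order visits the left subtree, then the node, then the right subtree.
At U: go left to G.
  At G: go left to F.
    At F: go left to B.
      At B: no left child.
      Visit B.
      At B: go right to D.
        D is a leaf — visit D.
    Visit F.
    At F: go right to T.
      At T: go left to S.
        At S: go left to N.
          N is a leaf — visit N.
        Visit S.
        At S: no right child.
      Visit T.
      At T: no right child.
  Visit G.
  At G: go right to C.
    At C: no left child.
    Visit C.
    At C: go right to H.
      H is a leaf — visit H.
Visit U.
At U: go right to Y.
  At Y: no left child.
  Visit Y.
  At Y: go right to R.
    R is a leaf — visit R.
Full in-order sequence: B, D, F, N, S, T, G, C, H, U, Y, R.

S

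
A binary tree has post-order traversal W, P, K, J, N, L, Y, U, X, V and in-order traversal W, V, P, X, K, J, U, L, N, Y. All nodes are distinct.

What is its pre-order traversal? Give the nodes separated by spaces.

The last element of post-order is the root; it splits in-order into left and right subtrees.
Root V: left subtree has 1 node {W}, right has 8 {P, X, K, J, U, L, N, Y}.
  Root X: left subtree has 1 node {P}, right has 6 {K, J, U, L, N, Y}.
    Root U: left subtree has 2 nodes {K, J}, right has 3 {L, N, Y}.
      Root J: left subtree has 1 node {K}, right has 0 { }.
      Root Y: left subtree has 2 nodes {L, N}, right has 0 { }.
        Root L: left subtree has 0 nodes { }, right has 1 {N}.

V W X P U J K Y L N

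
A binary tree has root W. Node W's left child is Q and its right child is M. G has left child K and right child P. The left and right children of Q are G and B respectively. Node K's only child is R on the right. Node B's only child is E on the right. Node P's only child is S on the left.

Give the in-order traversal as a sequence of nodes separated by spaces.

K R G S P Q B E W M

In-order visits the left subtree, then the node, then the right subtree.
At W: go left to Q.
  At Q: go left to G.
    At G: go left to K.
      At K: no left child.
      Visit K.
      At K: go right to R.
        R is a leaf — visit R.
    Visit G.
    At G: go right to P.
      At P: go left to S.
        S is a leaf — visit S.
      Visit P.
      At P: no right child.
  Visit Q.
  At Q: go right to B.
    At B: no left child.
    Visit B.
    At B: go right to E.
      E is a leaf — visit E.
Visit W.
At W: go right to M.
  M is a leaf — visit M.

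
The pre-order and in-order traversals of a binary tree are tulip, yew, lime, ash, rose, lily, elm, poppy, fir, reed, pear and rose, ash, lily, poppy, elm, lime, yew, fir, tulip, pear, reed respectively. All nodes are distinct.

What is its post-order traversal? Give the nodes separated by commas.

The first element of pre-order is the root; it splits in-order into left and right subtrees.
Root tulip: left subtree has 8 nodes {rose, ash, lily, poppy, elm, lime, yew, fir}, right has 2 {pear, reed}.
  Root yew: left subtree has 6 nodes {rose, ash, lily, poppy, elm, lime}, right has 1 {fir}.
    Root lime: left subtree has 5 nodes {rose, ash, lily, poppy, elm}, right has 0 { }.
      Root ash: left subtree has 1 node {rose}, right has 3 {lily, poppy, elm}.
        Root lily: left subtree has 0 nodes { }, right has 2 {poppy, elm}.
          Root elm: left subtree has 1 node {poppy}, right has 0 { }.
  Root reed: left subtree has 1 node {pear}, right has 0 { }.

rose, poppy, elm, lily, ash, lime, fir, yew, pear, reed, tulip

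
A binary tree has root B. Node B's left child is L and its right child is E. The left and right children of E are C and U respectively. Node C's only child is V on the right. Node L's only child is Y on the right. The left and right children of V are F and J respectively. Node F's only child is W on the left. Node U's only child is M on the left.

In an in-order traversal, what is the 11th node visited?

In-order visits the left subtree, then the node, then the right subtree.
At B: go left to L.
  At L: no left child.
  Visit L.
  At L: go right to Y.
    Y is a leaf — visit Y.
Visit B.
At B: go right to E.
  At E: go left to C.
    At C: no left child.
    Visit C.
    At C: go right to V.
      At V: go left to F.
        At F: go left to W.
          W is a leaf — visit W.
        Visit F.
        At F: no right child.
      Visit V.
      At V: go right to J.
        J is a leaf — visit J.
  Visit E.
  At E: go right to U.
    At U: go left to M.
      M is a leaf — visit M.
    Visit U.
    At U: no right child.
Full in-order sequence: L, Y, B, C, W, F, V, J, E, M, U.

U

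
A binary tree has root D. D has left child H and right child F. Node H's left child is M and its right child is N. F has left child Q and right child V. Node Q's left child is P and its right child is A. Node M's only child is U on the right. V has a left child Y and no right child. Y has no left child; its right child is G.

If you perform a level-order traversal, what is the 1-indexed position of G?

12

Level-order visits nodes level by level from the root, left to right within each level.
Level 0: D
Level 1: H, F
Level 2: M, N, Q, V
Level 3: U, P, A, Y
Level 4: G
Full level-order sequence: D, H, F, M, N, Q, V, U, P, A, Y, G.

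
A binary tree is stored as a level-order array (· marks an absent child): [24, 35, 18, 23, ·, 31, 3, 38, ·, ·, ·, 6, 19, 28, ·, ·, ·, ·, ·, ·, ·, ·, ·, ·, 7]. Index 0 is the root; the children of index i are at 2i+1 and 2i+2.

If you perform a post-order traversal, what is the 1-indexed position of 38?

1

Post-order visits the left subtree, then the right subtree, then the node.
At 24: go left to 35.
  At 35: go left to 23.
    At 23: go left to 38.
      38 is a leaf — visit 38.
    At 23: no right child.
    Visit 23.
  At 35: no right child.
  Visit 35.
At 24: go right to 18.
  At 18: go left to 31.
    At 31: go left to 6.
      At 6: no left child.
      At 6: go right to 7.
        7 is a leaf — visit 7.
      Visit 6.
    At 31: go right to 19.
      19 is a leaf — visit 19.
    Visit 31.
  At 18: go right to 3.
    At 3: go left to 28.
      28 is a leaf — visit 28.
    At 3: no right child.
    Visit 3.
  Visit 18.
Visit 24.
Full post-order sequence: 38, 23, 35, 7, 6, 19, 31, 28, 3, 18, 24.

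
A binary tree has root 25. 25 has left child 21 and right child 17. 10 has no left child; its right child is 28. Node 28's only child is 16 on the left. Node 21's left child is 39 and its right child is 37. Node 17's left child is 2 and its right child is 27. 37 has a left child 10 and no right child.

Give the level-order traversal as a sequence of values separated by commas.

Level-order visits nodes level by level from the root, left to right within each level.
Level 0: 25
Level 1: 21, 17
Level 2: 39, 37, 2, 27
Level 3: 10
Level 4: 28
Level 5: 16

25, 21, 17, 39, 37, 2, 27, 10, 28, 16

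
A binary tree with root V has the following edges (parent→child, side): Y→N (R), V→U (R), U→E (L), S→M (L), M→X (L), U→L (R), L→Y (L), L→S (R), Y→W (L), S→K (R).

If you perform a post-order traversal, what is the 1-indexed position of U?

Post-order visits the left subtree, then the right subtree, then the node.
At V: no left child.
At V: go right to U.
  At U: go left to E.
    E is a leaf — visit E.
  At U: go right to L.
    At L: go left to Y.
      At Y: go left to W.
        W is a leaf — visit W.
      At Y: go right to N.
        N is a leaf — visit N.
      Visit Y.
    At L: go right to S.
      At S: go left to M.
        At M: go left to X.
          X is a leaf — visit X.
        At M: no right child.
        Visit M.
      At S: go right to K.
        K is a leaf — visit K.
      Visit S.
    Visit L.
  Visit U.
Visit V.
Full post-order sequence: E, W, N, Y, X, M, K, S, L, U, V.

10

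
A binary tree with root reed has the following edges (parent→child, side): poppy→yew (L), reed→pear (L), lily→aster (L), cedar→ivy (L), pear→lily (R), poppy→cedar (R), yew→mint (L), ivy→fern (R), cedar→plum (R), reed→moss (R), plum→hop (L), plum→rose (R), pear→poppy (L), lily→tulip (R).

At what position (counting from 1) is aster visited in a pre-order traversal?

13

Pre-order visits the node, then its left subtree, then its right subtree.
Visit reed.
At reed: go left to pear.
  Visit pear.
  At pear: go left to poppy.
    Visit poppy.
    At poppy: go left to yew.
      Visit yew.
      At yew: go left to mint.
        mint is a leaf — visit mint.
      At yew: no right child.
    At poppy: go right to cedar.
      Visit cedar.
      At cedar: go left to ivy.
        Visit ivy.
        At ivy: no left child.
        At ivy: go right to fern.
          fern is a leaf — visit fern.
      At cedar: go right to plum.
        Visit plum.
        At plum: go left to hop.
          hop is a leaf — visit hop.
        At plum: go right to rose.
          rose is a leaf — visit rose.
  At pear: go right to lily.
    Visit lily.
    At lily: go left to aster.
      aster is a leaf — visit aster.
    At lily: go right to tulip.
      tulip is a leaf — visit tulip.
At reed: go right to moss.
  moss is a leaf — visit moss.
Full pre-order sequence: reed, pear, poppy, yew, mint, cedar, ivy, fern, plum, hop, rose, lily, aster, tulip, moss.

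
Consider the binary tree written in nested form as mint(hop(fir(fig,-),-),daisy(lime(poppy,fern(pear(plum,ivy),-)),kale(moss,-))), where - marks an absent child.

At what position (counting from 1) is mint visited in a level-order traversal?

1

Level-order visits nodes level by level from the root, left to right within each level.
Level 0: mint
Level 1: hop, daisy
Level 2: fir, lime, kale
Level 3: fig, poppy, fern, moss
Level 4: pear
Level 5: plum, ivy
Full level-order sequence: mint, hop, daisy, fir, lime, kale, fig, poppy, fern, moss, pear, plum, ivy.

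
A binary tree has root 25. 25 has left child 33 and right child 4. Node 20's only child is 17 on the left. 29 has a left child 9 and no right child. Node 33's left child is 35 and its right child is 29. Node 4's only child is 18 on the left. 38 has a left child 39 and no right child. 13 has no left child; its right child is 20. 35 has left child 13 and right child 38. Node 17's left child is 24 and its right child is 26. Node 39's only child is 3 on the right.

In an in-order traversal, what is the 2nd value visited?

24

In-order visits the left subtree, then the node, then the right subtree.
At 25: go left to 33.
  At 33: go left to 35.
    At 35: go left to 13.
      At 13: no left child.
      Visit 13.
      At 13: go right to 20.
        At 20: go left to 17.
          At 17: go left to 24.
            24 is a leaf — visit 24.
          Visit 17.
          At 17: go right to 26.
            26 is a leaf — visit 26.
        Visit 20.
        At 20: no right child.
    Visit 35.
    At 35: go right to 38.
      At 38: go left to 39.
        At 39: no left child.
        Visit 39.
        At 39: go right to 3.
          3 is a leaf — visit 3.
      Visit 38.
      At 38: no right child.
  Visit 33.
  At 33: go right to 29.
    At 29: go left to 9.
      9 is a leaf — visit 9.
    Visit 29.
    At 29: no right child.
Visit 25.
At 25: go right to 4.
  At 4: go left to 18.
    18 is a leaf — visit 18.
  Visit 4.
  At 4: no right child.
Full in-order sequence: 13, 24, 17, 26, 20, 35, 39, 3, 38, 33, 9, 29, 25, 18, 4.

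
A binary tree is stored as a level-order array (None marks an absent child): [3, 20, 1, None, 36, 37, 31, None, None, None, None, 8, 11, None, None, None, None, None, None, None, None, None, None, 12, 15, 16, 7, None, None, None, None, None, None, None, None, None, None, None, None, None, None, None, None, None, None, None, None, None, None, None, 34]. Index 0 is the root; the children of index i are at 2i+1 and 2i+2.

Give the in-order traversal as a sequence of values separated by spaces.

20 36 3 12 8 15 34 37 16 11 7 1 31

In-order visits the left subtree, then the node, then the right subtree.
At 3: go left to 20.
  At 20: no left child.
  Visit 20.
  At 20: go right to 36.
    36 is a leaf — visit 36.
Visit 3.
At 3: go right to 1.
  At 1: go left to 37.
    At 37: go left to 8.
      At 8: go left to 12.
        12 is a leaf — visit 12.
      Visit 8.
      At 8: go right to 15.
        At 15: no left child.
        Visit 15.
        At 15: go right to 34.
          34 is a leaf — visit 34.
    Visit 37.
    At 37: go right to 11.
      At 11: go left to 16.
        16 is a leaf — visit 16.
      Visit 11.
      At 11: go right to 7.
        7 is a leaf — visit 7.
  Visit 1.
  At 1: go right to 31.
    31 is a leaf — visit 31.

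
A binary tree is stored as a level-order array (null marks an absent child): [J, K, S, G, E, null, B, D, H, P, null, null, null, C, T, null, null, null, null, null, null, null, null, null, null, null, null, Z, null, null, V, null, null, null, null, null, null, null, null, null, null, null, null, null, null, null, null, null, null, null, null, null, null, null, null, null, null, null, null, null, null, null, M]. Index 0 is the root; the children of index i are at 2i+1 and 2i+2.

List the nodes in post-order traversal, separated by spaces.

Post-order visits the left subtree, then the right subtree, then the node.
At J: go left to K.
  At K: go left to G.
    At G: go left to D.
      D is a leaf — visit D.
    At G: go right to H.
      H is a leaf — visit H.
    Visit G.
  At K: go right to E.
    At E: go left to P.
      P is a leaf — visit P.
    At E: no right child.
    Visit E.
  Visit K.
At J: go right to S.
  At S: no left child.
  At S: go right to B.
    At B: go left to C.
      At C: go left to Z.
        Z is a leaf — visit Z.
      At C: no right child.
      Visit C.
    At B: go right to T.
      At T: no left child.
      At T: go right to V.
        At V: no left child.
        At V: go right to M.
          M is a leaf — visit M.
        Visit V.
      Visit T.
    Visit B.
  Visit S.
Visit J.

D H G P E K Z C M V T B S J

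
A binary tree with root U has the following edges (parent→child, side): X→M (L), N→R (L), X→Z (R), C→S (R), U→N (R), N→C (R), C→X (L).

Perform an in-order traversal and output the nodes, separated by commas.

In-order visits the left subtree, then the node, then the right subtree.
At U: no left child.
Visit U.
At U: go right to N.
  At N: go left to R.
    R is a leaf — visit R.
  Visit N.
  At N: go right to C.
    At C: go left to X.
      At X: go left to M.
        M is a leaf — visit M.
      Visit X.
      At X: go right to Z.
        Z is a leaf — visit Z.
    Visit C.
    At C: go right to S.
      S is a leaf — visit S.

U, R, N, M, X, Z, C, S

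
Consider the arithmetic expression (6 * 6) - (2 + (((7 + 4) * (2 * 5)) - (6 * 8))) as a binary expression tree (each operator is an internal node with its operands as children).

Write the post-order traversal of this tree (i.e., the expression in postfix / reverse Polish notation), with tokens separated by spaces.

Post-order on an expression tree gives postfix notation: for each operator, emit left operand, right operand, then the operator.

6 6 * 2 7 4 + 2 5 * * 6 8 * - + -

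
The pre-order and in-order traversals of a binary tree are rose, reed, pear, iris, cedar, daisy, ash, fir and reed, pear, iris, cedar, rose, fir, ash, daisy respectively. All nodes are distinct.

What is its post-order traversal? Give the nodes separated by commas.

cedar, iris, pear, reed, fir, ash, daisy, rose

The first element of pre-order is the root; it splits in-order into left and right subtrees.
Root rose: left subtree has 4 nodes {reed, pear, iris, cedar}, right has 3 {fir, ash, daisy}.
  Root reed: left subtree has 0 nodes { }, right has 3 {pear, iris, cedar}.
    Root pear: left subtree has 0 nodes { }, right has 2 {iris, cedar}.
      Root iris: left subtree has 0 nodes { }, right has 1 {cedar}.
  Root daisy: left subtree has 2 nodes {fir, ash}, right has 0 { }.
    Root ash: left subtree has 1 node {fir}, right has 0 { }.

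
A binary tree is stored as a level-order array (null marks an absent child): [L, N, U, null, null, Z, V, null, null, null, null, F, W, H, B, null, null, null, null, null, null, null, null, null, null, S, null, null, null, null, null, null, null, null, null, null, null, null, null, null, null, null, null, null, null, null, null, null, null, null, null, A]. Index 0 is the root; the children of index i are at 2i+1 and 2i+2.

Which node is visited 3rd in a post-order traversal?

A

Post-order visits the left subtree, then the right subtree, then the node.
At L: go left to N.
  N is a leaf — visit N.
At L: go right to U.
  At U: go left to Z.
    At Z: go left to F.
      F is a leaf — visit F.
    At Z: go right to W.
      At W: go left to S.
        At S: go left to A.
          A is a leaf — visit A.
        At S: no right child.
        Visit S.
      At W: no right child.
      Visit W.
    Visit Z.
  At U: go right to V.
    At V: go left to H.
      H is a leaf — visit H.
    At V: go right to B.
      B is a leaf — visit B.
    Visit V.
  Visit U.
Visit L.
Full post-order sequence: N, F, A, S, W, Z, H, B, V, U, L.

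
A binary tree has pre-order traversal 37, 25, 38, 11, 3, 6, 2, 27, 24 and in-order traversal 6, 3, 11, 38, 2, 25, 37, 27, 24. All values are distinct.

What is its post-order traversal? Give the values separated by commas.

The first element of pre-order is the root; it splits in-order into left and right subtrees.
Root 37: left subtree has 6 nodes {6, 3, 11, 38, 2, 25}, right has 2 {27, 24}.
  Root 25: left subtree has 5 nodes {6, 3, 11, 38, 2}, right has 0 { }.
    Root 38: left subtree has 3 nodes {6, 3, 11}, right has 1 {2}.
      Root 11: left subtree has 2 nodes {6, 3}, right has 0 { }.
        Root 3: left subtree has 1 node {6}, right has 0 { }.
  Root 27: left subtree has 0 nodes { }, right has 1 {24}.

6, 3, 11, 2, 38, 25, 24, 27, 37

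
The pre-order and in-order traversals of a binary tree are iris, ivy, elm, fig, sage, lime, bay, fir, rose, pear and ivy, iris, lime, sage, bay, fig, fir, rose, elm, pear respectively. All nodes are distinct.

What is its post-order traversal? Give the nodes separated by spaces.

ivy lime bay sage rose fir fig pear elm iris

The first element of pre-order is the root; it splits in-order into left and right subtrees.
Root iris: left subtree has 1 node {ivy}, right has 8 {lime, sage, bay, fig, fir, rose, elm, pear}.
  Root elm: left subtree has 6 nodes {lime, sage, bay, fig, fir, rose}, right has 1 {pear}.
    Root fig: left subtree has 3 nodes {lime, sage, bay}, right has 2 {fir, rose}.
      Root sage: left subtree has 1 node {lime}, right has 1 {bay}.
      Root fir: left subtree has 0 nodes { }, right has 1 {rose}.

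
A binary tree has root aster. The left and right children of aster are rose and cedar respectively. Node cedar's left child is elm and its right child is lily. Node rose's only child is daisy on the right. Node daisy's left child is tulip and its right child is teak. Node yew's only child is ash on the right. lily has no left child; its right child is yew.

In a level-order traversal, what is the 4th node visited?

daisy

Level-order visits nodes level by level from the root, left to right within each level.
Level 0: aster
Level 1: rose, cedar
Level 2: daisy, elm, lily
Level 3: tulip, teak, yew
Level 4: ash
Full level-order sequence: aster, rose, cedar, daisy, elm, lily, tulip, teak, yew, ash.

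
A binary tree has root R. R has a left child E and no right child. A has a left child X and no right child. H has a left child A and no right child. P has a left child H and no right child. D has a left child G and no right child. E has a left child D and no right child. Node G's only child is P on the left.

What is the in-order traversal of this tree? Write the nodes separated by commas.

In-order visits the left subtree, then the node, then the right subtree.
At R: go left to E.
  At E: go left to D.
    At D: go left to G.
      At G: go left to P.
        At P: go left to H.
          At H: go left to A.
            At A: go left to X.
              X is a leaf — visit X.
            Visit A.
            At A: no right child.
          Visit H.
          At H: no right child.
        Visit P.
        At P: no right child.
      Visit G.
      At G: no right child.
    Visit D.
    At D: no right child.
  Visit E.
  At E: no right child.
Visit R.
At R: no right child.

X, A, H, P, G, D, E, R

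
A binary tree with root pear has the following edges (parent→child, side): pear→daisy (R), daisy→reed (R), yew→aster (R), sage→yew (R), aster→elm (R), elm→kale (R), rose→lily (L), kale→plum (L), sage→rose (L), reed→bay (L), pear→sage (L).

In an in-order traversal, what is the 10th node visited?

In-order visits the left subtree, then the node, then the right subtree.
At pear: go left to sage.
  At sage: go left to rose.
    At rose: go left to lily.
      lily is a leaf — visit lily.
    Visit rose.
    At rose: no right child.
  Visit sage.
  At sage: go right to yew.
    At yew: no left child.
    Visit yew.
    At yew: go right to aster.
      At aster: no left child.
      Visit aster.
      At aster: go right to elm.
        At elm: no left child.
        Visit elm.
        At elm: go right to kale.
          At kale: go left to plum.
            plum is a leaf — visit plum.
          Visit kale.
          At kale: no right child.
Visit pear.
At pear: go right to daisy.
  At daisy: no left child.
  Visit daisy.
  At daisy: go right to reed.
    At reed: go left to bay.
      bay is a leaf — visit bay.
    Visit reed.
    At reed: no right child.
Full in-order sequence: lily, rose, sage, yew, aster, elm, plum, kale, pear, daisy, bay, reed.

daisy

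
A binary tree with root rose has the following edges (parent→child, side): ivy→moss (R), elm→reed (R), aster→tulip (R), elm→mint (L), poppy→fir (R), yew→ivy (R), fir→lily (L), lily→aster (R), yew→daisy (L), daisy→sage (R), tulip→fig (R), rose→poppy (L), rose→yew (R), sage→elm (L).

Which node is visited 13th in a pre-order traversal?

reed

Pre-order visits the node, then its left subtree, then its right subtree.
Visit rose.
At rose: go left to poppy.
  Visit poppy.
  At poppy: no left child.
  At poppy: go right to fir.
    Visit fir.
    At fir: go left to lily.
      Visit lily.
      At lily: no left child.
      At lily: go right to aster.
        Visit aster.
        At aster: no left child.
        At aster: go right to tulip.
          Visit tulip.
          At tulip: no left child.
          At tulip: go right to fig.
            fig is a leaf — visit fig.
    At fir: no right child.
At rose: go right to yew.
  Visit yew.
  At yew: go left to daisy.
    Visit daisy.
    At daisy: no left child.
    At daisy: go right to sage.
      Visit sage.
      At sage: go left to elm.
        Visit elm.
        At elm: go left to mint.
          mint is a leaf — visit mint.
        At elm: go right to reed.
          reed is a leaf — visit reed.
      At sage: no right child.
  At yew: go right to ivy.
    Visit ivy.
    At ivy: no left child.
    At ivy: go right to moss.
      moss is a leaf — visit moss.
Full pre-order sequence: rose, poppy, fir, lily, aster, tulip, fig, yew, daisy, sage, elm, mint, reed, ivy, moss.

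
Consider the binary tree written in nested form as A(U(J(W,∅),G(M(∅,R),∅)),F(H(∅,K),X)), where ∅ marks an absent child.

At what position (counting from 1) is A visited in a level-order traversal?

Level-order visits nodes level by level from the root, left to right within each level.
Level 0: A
Level 1: U, F
Level 2: J, G, H, X
Level 3: W, M, K
Level 4: R
Full level-order sequence: A, U, F, J, G, H, X, W, M, K, R.

1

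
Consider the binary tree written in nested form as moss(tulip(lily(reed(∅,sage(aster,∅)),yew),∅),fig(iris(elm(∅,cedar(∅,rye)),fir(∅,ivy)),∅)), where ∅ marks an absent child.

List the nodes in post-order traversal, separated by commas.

Post-order visits the left subtree, then the right subtree, then the node.
At moss: go left to tulip.
  At tulip: go left to lily.
    At lily: go left to reed.
      At reed: no left child.
      At reed: go right to sage.
        At sage: go left to aster.
          aster is a leaf — visit aster.
        At sage: no right child.
        Visit sage.
      Visit reed.
    At lily: go right to yew.
      yew is a leaf — visit yew.
    Visit lily.
  At tulip: no right child.
  Visit tulip.
At moss: go right to fig.
  At fig: go left to iris.
    At iris: go left to elm.
      At elm: no left child.
      At elm: go right to cedar.
        At cedar: no left child.
        At cedar: go right to rye.
          rye is a leaf — visit rye.
        Visit cedar.
      Visit elm.
    At iris: go right to fir.
      At fir: no left child.
      At fir: go right to ivy.
        ivy is a leaf — visit ivy.
      Visit fir.
    Visit iris.
  At fig: no right child.
  Visit fig.
Visit moss.

aster, sage, reed, yew, lily, tulip, rye, cedar, elm, ivy, fir, iris, fig, moss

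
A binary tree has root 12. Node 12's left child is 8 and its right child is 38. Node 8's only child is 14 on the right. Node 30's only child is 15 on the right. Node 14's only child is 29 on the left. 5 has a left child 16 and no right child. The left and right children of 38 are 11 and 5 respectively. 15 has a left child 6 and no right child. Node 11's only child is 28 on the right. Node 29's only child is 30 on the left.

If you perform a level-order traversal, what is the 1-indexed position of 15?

Level-order visits nodes level by level from the root, left to right within each level.
Level 0: 12
Level 1: 8, 38
Level 2: 14, 11, 5
Level 3: 29, 28, 16
Level 4: 30
Level 5: 15
Level 6: 6
Full level-order sequence: 12, 8, 38, 14, 11, 5, 29, 28, 16, 30, 15, 6.

11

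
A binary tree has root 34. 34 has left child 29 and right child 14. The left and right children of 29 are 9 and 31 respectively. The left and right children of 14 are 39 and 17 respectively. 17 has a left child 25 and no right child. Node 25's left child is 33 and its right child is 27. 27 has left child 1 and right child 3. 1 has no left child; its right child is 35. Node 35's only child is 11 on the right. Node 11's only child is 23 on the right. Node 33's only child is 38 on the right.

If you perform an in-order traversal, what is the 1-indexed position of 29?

2

In-order visits the left subtree, then the node, then the right subtree.
At 34: go left to 29.
  At 29: go left to 9.
    9 is a leaf — visit 9.
  Visit 29.
  At 29: go right to 31.
    31 is a leaf — visit 31.
Visit 34.
At 34: go right to 14.
  At 14: go left to 39.
    39 is a leaf — visit 39.
  Visit 14.
  At 14: go right to 17.
    At 17: go left to 25.
      At 25: go left to 33.
        At 33: no left child.
        Visit 33.
        At 33: go right to 38.
          38 is a leaf — visit 38.
      Visit 25.
      At 25: go right to 27.
        At 27: go left to 1.
          At 1: no left child.
          Visit 1.
          At 1: go right to 35.
            At 35: no left child.
            Visit 35.
            At 35: go right to 11.
              At 11: no left child.
              Visit 11.
              At 11: go right to 23.
                23 is a leaf — visit 23.
        Visit 27.
        At 27: go right to 3.
          3 is a leaf — visit 3.
    Visit 17.
    At 17: no right child.
Full in-order sequence: 9, 29, 31, 34, 39, 14, 33, 38, 25, 1, 35, 11, 23, 27, 3, 17.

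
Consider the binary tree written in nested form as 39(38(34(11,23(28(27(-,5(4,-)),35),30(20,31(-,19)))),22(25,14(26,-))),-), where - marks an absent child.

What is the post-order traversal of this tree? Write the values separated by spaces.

11 4 5 27 35 28 20 19 31 30 23 34 25 26 14 22 38 39

Post-order visits the left subtree, then the right subtree, then the node.
At 39: go left to 38.
  At 38: go left to 34.
    At 34: go left to 11.
      11 is a leaf — visit 11.
    At 34: go right to 23.
      At 23: go left to 28.
        At 28: go left to 27.
          At 27: no left child.
          At 27: go right to 5.
            At 5: go left to 4.
              4 is a leaf — visit 4.
            At 5: no right child.
            Visit 5.
          Visit 27.
        At 28: go right to 35.
          35 is a leaf — visit 35.
        Visit 28.
      At 23: go right to 30.
        At 30: go left to 20.
          20 is a leaf — visit 20.
        At 30: go right to 31.
          At 31: no left child.
          At 31: go right to 19.
            19 is a leaf — visit 19.
          Visit 31.
        Visit 30.
      Visit 23.
    Visit 34.
  At 38: go right to 22.
    At 22: go left to 25.
      25 is a leaf — visit 25.
    At 22: go right to 14.
      At 14: go left to 26.
        26 is a leaf — visit 26.
      At 14: no right child.
      Visit 14.
    Visit 22.
  Visit 38.
At 39: no right child.
Visit 39.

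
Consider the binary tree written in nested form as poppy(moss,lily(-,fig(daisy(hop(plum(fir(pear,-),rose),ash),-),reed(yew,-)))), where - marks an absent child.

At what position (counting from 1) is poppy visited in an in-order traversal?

In-order visits the left subtree, then the node, then the right subtree.
At poppy: go left to moss.
  moss is a leaf — visit moss.
Visit poppy.
At poppy: go right to lily.
  At lily: no left child.
  Visit lily.
  At lily: go right to fig.
    At fig: go left to daisy.
      At daisy: go left to hop.
        At hop: go left to plum.
          At plum: go left to fir.
            At fir: go left to pear.
              pear is a leaf — visit pear.
            Visit fir.
            At fir: no right child.
          Visit plum.
          At plum: go right to rose.
            rose is a leaf — visit rose.
        Visit hop.
        At hop: go right to ash.
          ash is a leaf — visit ash.
      Visit daisy.
      At daisy: no right child.
    Visit fig.
    At fig: go right to reed.
      At reed: go left to yew.
        yew is a leaf — visit yew.
      Visit reed.
      At reed: no right child.
Full in-order sequence: moss, poppy, lily, pear, fir, plum, rose, hop, ash, daisy, fig, yew, reed.

2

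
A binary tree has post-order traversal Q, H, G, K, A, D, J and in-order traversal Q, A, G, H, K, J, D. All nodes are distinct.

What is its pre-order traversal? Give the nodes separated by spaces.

The last element of post-order is the root; it splits in-order into left and right subtrees.
Root J: left subtree has 5 nodes {Q, A, G, H, K}, right has 1 {D}.
  Root A: left subtree has 1 node {Q}, right has 3 {G, H, K}.
    Root K: left subtree has 2 nodes {G, H}, right has 0 { }.
      Root G: left subtree has 0 nodes { }, right has 1 {H}.

J A Q K G H D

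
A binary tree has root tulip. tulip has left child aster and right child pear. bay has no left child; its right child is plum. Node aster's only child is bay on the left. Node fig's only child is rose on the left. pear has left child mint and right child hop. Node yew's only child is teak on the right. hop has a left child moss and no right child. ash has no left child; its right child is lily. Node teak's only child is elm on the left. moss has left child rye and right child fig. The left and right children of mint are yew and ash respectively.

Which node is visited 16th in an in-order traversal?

In-order visits the left subtree, then the node, then the right subtree.
At tulip: go left to aster.
  At aster: go left to bay.
    At bay: no left child.
    Visit bay.
    At bay: go right to plum.
      plum is a leaf — visit plum.
  Visit aster.
  At aster: no right child.
Visit tulip.
At tulip: go right to pear.
  At pear: go left to mint.
    At mint: go left to yew.
      At yew: no left child.
      Visit yew.
      At yew: go right to teak.
        At teak: go left to elm.
          elm is a leaf — visit elm.
        Visit teak.
        At teak: no right child.
    Visit mint.
    At mint: go right to ash.
      At ash: no left child.
      Visit ash.
      At ash: go right to lily.
        lily is a leaf — visit lily.
  Visit pear.
  At pear: go right to hop.
    At hop: go left to moss.
      At moss: go left to rye.
        rye is a leaf — visit rye.
      Visit moss.
      At moss: go right to fig.
        At fig: go left to rose.
          rose is a leaf — visit rose.
        Visit fig.
        At fig: no right child.
    Visit hop.
    At hop: no right child.
Full in-order sequence: bay, plum, aster, tulip, yew, elm, teak, mint, ash, lily, pear, rye, moss, rose, fig, hop.

hop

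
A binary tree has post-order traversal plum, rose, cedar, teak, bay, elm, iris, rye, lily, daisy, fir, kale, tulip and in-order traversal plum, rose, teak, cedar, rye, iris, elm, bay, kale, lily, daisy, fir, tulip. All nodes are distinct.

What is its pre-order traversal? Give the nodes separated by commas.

tulip, kale, rye, teak, rose, plum, cedar, iris, elm, bay, fir, daisy, lily

The last element of post-order is the root; it splits in-order into left and right subtrees.
Root tulip: left subtree has 12 nodes {plum, rose, teak, cedar, rye, iris, elm, bay, kale, lily, daisy, fir}, right has 0 { }.
  Root kale: left subtree has 8 nodes {plum, rose, teak, cedar, rye, iris, elm, bay}, right has 3 {lily, daisy, fir}.
    Root rye: left subtree has 4 nodes {plum, rose, teak, cedar}, right has 3 {iris, elm, bay}.
      Root teak: left subtree has 2 nodes {plum, rose}, right has 1 {cedar}.
        Root rose: left subtree has 1 node {plum}, right has 0 { }.
      Root iris: left subtree has 0 nodes { }, right has 2 {elm, bay}.
        Root elm: left subtree has 0 nodes { }, right has 1 {bay}.
    Root fir: left subtree has 2 nodes {lily, daisy}, right has 0 { }.
      Root daisy: left subtree has 1 node {lily}, right has 0 { }.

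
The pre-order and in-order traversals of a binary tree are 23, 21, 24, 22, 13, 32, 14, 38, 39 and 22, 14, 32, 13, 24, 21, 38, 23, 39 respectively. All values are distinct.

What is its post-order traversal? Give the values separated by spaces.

14 32 13 22 24 38 21 39 23

The first element of pre-order is the root; it splits in-order into left and right subtrees.
Root 23: left subtree has 7 nodes {22, 14, 32, 13, 24, 21, 38}, right has 1 {39}.
  Root 21: left subtree has 5 nodes {22, 14, 32, 13, 24}, right has 1 {38}.
    Root 24: left subtree has 4 nodes {22, 14, 32, 13}, right has 0 { }.
      Root 22: left subtree has 0 nodes { }, right has 3 {14, 32, 13}.
        Root 13: left subtree has 2 nodes {14, 32}, right has 0 { }.
          Root 32: left subtree has 1 node {14}, right has 0 { }.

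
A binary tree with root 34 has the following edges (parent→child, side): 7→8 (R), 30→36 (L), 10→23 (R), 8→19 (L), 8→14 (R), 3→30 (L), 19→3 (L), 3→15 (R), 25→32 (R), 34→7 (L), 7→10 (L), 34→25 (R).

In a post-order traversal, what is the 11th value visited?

32

Post-order visits the left subtree, then the right subtree, then the node.
At 34: go left to 7.
  At 7: go left to 10.
    At 10: no left child.
    At 10: go right to 23.
      23 is a leaf — visit 23.
    Visit 10.
  At 7: go right to 8.
    At 8: go left to 19.
      At 19: go left to 3.
        At 3: go left to 30.
          At 30: go left to 36.
            36 is a leaf — visit 36.
          At 30: no right child.
          Visit 30.
        At 3: go right to 15.
          15 is a leaf — visit 15.
        Visit 3.
      At 19: no right child.
      Visit 19.
    At 8: go right to 14.
      14 is a leaf — visit 14.
    Visit 8.
  Visit 7.
At 34: go right to 25.
  At 25: no left child.
  At 25: go right to 32.
    32 is a leaf — visit 32.
  Visit 25.
Visit 34.
Full post-order sequence: 23, 10, 36, 30, 15, 3, 19, 14, 8, 7, 32, 25, 34.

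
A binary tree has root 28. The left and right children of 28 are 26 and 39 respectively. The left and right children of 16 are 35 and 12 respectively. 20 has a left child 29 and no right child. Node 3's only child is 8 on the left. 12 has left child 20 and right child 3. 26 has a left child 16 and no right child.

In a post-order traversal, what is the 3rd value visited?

Post-order visits the left subtree, then the right subtree, then the node.
At 28: go left to 26.
  At 26: go left to 16.
    At 16: go left to 35.
      35 is a leaf — visit 35.
    At 16: go right to 12.
      At 12: go left to 20.
        At 20: go left to 29.
          29 is a leaf — visit 29.
        At 20: no right child.
        Visit 20.
      At 12: go right to 3.
        At 3: go left to 8.
          8 is a leaf — visit 8.
        At 3: no right child.
        Visit 3.
      Visit 12.
    Visit 16.
  At 26: no right child.
  Visit 26.
At 28: go right to 39.
  39 is a leaf — visit 39.
Visit 28.
Full post-order sequence: 35, 29, 20, 8, 3, 12, 16, 26, 39, 28.

20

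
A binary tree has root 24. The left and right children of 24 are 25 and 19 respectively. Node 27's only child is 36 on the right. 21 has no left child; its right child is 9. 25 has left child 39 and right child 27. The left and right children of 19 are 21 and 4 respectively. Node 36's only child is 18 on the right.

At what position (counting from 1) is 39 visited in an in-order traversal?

In-order visits the left subtree, then the node, then the right subtree.
At 24: go left to 25.
  At 25: go left to 39.
    39 is a leaf — visit 39.
  Visit 25.
  At 25: go right to 27.
    At 27: no left child.
    Visit 27.
    At 27: go right to 36.
      At 36: no left child.
      Visit 36.
      At 36: go right to 18.
        18 is a leaf — visit 18.
Visit 24.
At 24: go right to 19.
  At 19: go left to 21.
    At 21: no left child.
    Visit 21.
    At 21: go right to 9.
      9 is a leaf — visit 9.
  Visit 19.
  At 19: go right to 4.
    4 is a leaf — visit 4.
Full in-order sequence: 39, 25, 27, 36, 18, 24, 21, 9, 19, 4.

1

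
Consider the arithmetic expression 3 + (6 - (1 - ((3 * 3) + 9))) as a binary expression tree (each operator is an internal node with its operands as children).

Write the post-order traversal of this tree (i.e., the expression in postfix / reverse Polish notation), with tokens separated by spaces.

3 6 1 3 3 * 9 + - - +

Post-order on an expression tree gives postfix notation: for each operator, emit left operand, right operand, then the operator.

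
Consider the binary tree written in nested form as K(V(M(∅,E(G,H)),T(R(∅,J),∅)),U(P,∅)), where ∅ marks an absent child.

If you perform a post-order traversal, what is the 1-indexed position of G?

Post-order visits the left subtree, then the right subtree, then the node.
At K: go left to V.
  At V: go left to M.
    At M: no left child.
    At M: go right to E.
      At E: go left to G.
        G is a leaf — visit G.
      At E: go right to H.
        H is a leaf — visit H.
      Visit E.
    Visit M.
  At V: go right to T.
    At T: go left to R.
      At R: no left child.
      At R: go right to J.
        J is a leaf — visit J.
      Visit R.
    At T: no right child.
    Visit T.
  Visit V.
At K: go right to U.
  At U: go left to P.
    P is a leaf — visit P.
  At U: no right child.
  Visit U.
Visit K.
Full post-order sequence: G, H, E, M, J, R, T, V, P, U, K.

1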